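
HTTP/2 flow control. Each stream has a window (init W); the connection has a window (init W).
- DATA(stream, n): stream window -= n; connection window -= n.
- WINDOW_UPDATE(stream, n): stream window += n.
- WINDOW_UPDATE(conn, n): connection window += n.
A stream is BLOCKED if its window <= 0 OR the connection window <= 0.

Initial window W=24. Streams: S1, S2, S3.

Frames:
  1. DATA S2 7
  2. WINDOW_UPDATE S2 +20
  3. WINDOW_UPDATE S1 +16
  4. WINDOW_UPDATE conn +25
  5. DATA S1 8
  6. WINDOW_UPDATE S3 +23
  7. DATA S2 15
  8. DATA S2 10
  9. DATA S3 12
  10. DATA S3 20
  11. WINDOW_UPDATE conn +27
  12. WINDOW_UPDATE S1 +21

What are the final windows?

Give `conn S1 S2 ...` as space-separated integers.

Op 1: conn=17 S1=24 S2=17 S3=24 blocked=[]
Op 2: conn=17 S1=24 S2=37 S3=24 blocked=[]
Op 3: conn=17 S1=40 S2=37 S3=24 blocked=[]
Op 4: conn=42 S1=40 S2=37 S3=24 blocked=[]
Op 5: conn=34 S1=32 S2=37 S3=24 blocked=[]
Op 6: conn=34 S1=32 S2=37 S3=47 blocked=[]
Op 7: conn=19 S1=32 S2=22 S3=47 blocked=[]
Op 8: conn=9 S1=32 S2=12 S3=47 blocked=[]
Op 9: conn=-3 S1=32 S2=12 S3=35 blocked=[1, 2, 3]
Op 10: conn=-23 S1=32 S2=12 S3=15 blocked=[1, 2, 3]
Op 11: conn=4 S1=32 S2=12 S3=15 blocked=[]
Op 12: conn=4 S1=53 S2=12 S3=15 blocked=[]

Answer: 4 53 12 15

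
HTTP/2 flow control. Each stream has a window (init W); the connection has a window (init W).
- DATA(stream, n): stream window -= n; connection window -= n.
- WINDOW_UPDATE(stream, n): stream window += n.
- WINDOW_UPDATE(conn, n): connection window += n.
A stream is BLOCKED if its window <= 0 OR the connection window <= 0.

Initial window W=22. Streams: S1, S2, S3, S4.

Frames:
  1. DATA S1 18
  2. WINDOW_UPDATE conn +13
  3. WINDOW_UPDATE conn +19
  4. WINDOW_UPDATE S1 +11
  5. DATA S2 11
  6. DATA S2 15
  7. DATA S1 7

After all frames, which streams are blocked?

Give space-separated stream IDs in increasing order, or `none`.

Answer: S2

Derivation:
Op 1: conn=4 S1=4 S2=22 S3=22 S4=22 blocked=[]
Op 2: conn=17 S1=4 S2=22 S3=22 S4=22 blocked=[]
Op 3: conn=36 S1=4 S2=22 S3=22 S4=22 blocked=[]
Op 4: conn=36 S1=15 S2=22 S3=22 S4=22 blocked=[]
Op 5: conn=25 S1=15 S2=11 S3=22 S4=22 blocked=[]
Op 6: conn=10 S1=15 S2=-4 S3=22 S4=22 blocked=[2]
Op 7: conn=3 S1=8 S2=-4 S3=22 S4=22 blocked=[2]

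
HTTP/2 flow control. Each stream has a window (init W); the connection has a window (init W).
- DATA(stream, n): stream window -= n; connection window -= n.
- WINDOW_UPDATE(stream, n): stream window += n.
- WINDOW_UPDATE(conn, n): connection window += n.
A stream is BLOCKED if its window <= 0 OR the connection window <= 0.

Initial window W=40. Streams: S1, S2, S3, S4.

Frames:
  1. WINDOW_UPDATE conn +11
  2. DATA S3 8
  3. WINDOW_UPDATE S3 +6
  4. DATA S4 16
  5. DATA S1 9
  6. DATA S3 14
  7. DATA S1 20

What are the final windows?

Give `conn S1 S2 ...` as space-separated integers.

Op 1: conn=51 S1=40 S2=40 S3=40 S4=40 blocked=[]
Op 2: conn=43 S1=40 S2=40 S3=32 S4=40 blocked=[]
Op 3: conn=43 S1=40 S2=40 S3=38 S4=40 blocked=[]
Op 4: conn=27 S1=40 S2=40 S3=38 S4=24 blocked=[]
Op 5: conn=18 S1=31 S2=40 S3=38 S4=24 blocked=[]
Op 6: conn=4 S1=31 S2=40 S3=24 S4=24 blocked=[]
Op 7: conn=-16 S1=11 S2=40 S3=24 S4=24 blocked=[1, 2, 3, 4]

Answer: -16 11 40 24 24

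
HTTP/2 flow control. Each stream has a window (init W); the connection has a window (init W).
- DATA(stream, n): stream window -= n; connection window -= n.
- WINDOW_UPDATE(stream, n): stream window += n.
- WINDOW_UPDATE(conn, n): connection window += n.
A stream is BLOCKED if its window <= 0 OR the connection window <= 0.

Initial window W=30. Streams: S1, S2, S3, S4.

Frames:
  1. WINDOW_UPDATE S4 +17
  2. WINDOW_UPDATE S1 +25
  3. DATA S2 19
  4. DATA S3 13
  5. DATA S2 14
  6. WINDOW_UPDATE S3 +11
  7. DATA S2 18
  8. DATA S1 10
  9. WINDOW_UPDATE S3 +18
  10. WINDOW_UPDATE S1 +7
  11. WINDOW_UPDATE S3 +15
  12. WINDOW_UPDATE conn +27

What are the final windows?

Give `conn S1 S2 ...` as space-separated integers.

Answer: -17 52 -21 61 47

Derivation:
Op 1: conn=30 S1=30 S2=30 S3=30 S4=47 blocked=[]
Op 2: conn=30 S1=55 S2=30 S3=30 S4=47 blocked=[]
Op 3: conn=11 S1=55 S2=11 S3=30 S4=47 blocked=[]
Op 4: conn=-2 S1=55 S2=11 S3=17 S4=47 blocked=[1, 2, 3, 4]
Op 5: conn=-16 S1=55 S2=-3 S3=17 S4=47 blocked=[1, 2, 3, 4]
Op 6: conn=-16 S1=55 S2=-3 S3=28 S4=47 blocked=[1, 2, 3, 4]
Op 7: conn=-34 S1=55 S2=-21 S3=28 S4=47 blocked=[1, 2, 3, 4]
Op 8: conn=-44 S1=45 S2=-21 S3=28 S4=47 blocked=[1, 2, 3, 4]
Op 9: conn=-44 S1=45 S2=-21 S3=46 S4=47 blocked=[1, 2, 3, 4]
Op 10: conn=-44 S1=52 S2=-21 S3=46 S4=47 blocked=[1, 2, 3, 4]
Op 11: conn=-44 S1=52 S2=-21 S3=61 S4=47 blocked=[1, 2, 3, 4]
Op 12: conn=-17 S1=52 S2=-21 S3=61 S4=47 blocked=[1, 2, 3, 4]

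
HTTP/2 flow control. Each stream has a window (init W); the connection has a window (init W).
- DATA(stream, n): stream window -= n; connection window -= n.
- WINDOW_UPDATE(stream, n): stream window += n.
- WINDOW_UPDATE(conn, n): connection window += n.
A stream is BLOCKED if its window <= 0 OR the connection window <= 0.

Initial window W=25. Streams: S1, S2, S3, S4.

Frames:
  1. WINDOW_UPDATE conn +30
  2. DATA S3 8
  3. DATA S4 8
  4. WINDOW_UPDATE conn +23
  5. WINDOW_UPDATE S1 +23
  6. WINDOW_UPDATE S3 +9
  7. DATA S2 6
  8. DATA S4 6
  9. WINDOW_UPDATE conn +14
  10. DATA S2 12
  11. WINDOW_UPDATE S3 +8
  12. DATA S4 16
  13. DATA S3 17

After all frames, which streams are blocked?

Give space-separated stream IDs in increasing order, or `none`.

Answer: S4

Derivation:
Op 1: conn=55 S1=25 S2=25 S3=25 S4=25 blocked=[]
Op 2: conn=47 S1=25 S2=25 S3=17 S4=25 blocked=[]
Op 3: conn=39 S1=25 S2=25 S3=17 S4=17 blocked=[]
Op 4: conn=62 S1=25 S2=25 S3=17 S4=17 blocked=[]
Op 5: conn=62 S1=48 S2=25 S3=17 S4=17 blocked=[]
Op 6: conn=62 S1=48 S2=25 S3=26 S4=17 blocked=[]
Op 7: conn=56 S1=48 S2=19 S3=26 S4=17 blocked=[]
Op 8: conn=50 S1=48 S2=19 S3=26 S4=11 blocked=[]
Op 9: conn=64 S1=48 S2=19 S3=26 S4=11 blocked=[]
Op 10: conn=52 S1=48 S2=7 S3=26 S4=11 blocked=[]
Op 11: conn=52 S1=48 S2=7 S3=34 S4=11 blocked=[]
Op 12: conn=36 S1=48 S2=7 S3=34 S4=-5 blocked=[4]
Op 13: conn=19 S1=48 S2=7 S3=17 S4=-5 blocked=[4]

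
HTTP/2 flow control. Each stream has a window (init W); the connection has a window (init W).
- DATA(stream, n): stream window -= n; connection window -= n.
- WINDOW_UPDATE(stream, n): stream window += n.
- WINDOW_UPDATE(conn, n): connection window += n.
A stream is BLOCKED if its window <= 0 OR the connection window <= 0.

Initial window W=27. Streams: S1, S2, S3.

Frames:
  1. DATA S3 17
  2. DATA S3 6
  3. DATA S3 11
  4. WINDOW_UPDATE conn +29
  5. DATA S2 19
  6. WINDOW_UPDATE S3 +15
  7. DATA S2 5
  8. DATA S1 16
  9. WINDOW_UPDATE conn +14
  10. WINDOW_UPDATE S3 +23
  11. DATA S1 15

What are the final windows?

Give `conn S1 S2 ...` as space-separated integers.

Answer: -19 -4 3 31

Derivation:
Op 1: conn=10 S1=27 S2=27 S3=10 blocked=[]
Op 2: conn=4 S1=27 S2=27 S3=4 blocked=[]
Op 3: conn=-7 S1=27 S2=27 S3=-7 blocked=[1, 2, 3]
Op 4: conn=22 S1=27 S2=27 S3=-7 blocked=[3]
Op 5: conn=3 S1=27 S2=8 S3=-7 blocked=[3]
Op 6: conn=3 S1=27 S2=8 S3=8 blocked=[]
Op 7: conn=-2 S1=27 S2=3 S3=8 blocked=[1, 2, 3]
Op 8: conn=-18 S1=11 S2=3 S3=8 blocked=[1, 2, 3]
Op 9: conn=-4 S1=11 S2=3 S3=8 blocked=[1, 2, 3]
Op 10: conn=-4 S1=11 S2=3 S3=31 blocked=[1, 2, 3]
Op 11: conn=-19 S1=-4 S2=3 S3=31 blocked=[1, 2, 3]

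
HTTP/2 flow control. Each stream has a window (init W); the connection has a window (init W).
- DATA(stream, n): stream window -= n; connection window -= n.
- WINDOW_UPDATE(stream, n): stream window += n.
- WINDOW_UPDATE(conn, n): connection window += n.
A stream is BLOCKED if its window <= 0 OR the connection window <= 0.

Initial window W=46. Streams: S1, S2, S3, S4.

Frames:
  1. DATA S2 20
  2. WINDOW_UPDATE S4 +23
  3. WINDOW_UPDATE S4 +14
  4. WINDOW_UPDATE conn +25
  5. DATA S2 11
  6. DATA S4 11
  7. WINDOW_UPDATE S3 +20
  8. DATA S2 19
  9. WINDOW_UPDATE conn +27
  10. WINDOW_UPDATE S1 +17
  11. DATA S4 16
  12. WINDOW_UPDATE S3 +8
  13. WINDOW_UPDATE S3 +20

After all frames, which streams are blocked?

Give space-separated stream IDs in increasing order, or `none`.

Op 1: conn=26 S1=46 S2=26 S3=46 S4=46 blocked=[]
Op 2: conn=26 S1=46 S2=26 S3=46 S4=69 blocked=[]
Op 3: conn=26 S1=46 S2=26 S3=46 S4=83 blocked=[]
Op 4: conn=51 S1=46 S2=26 S3=46 S4=83 blocked=[]
Op 5: conn=40 S1=46 S2=15 S3=46 S4=83 blocked=[]
Op 6: conn=29 S1=46 S2=15 S3=46 S4=72 blocked=[]
Op 7: conn=29 S1=46 S2=15 S3=66 S4=72 blocked=[]
Op 8: conn=10 S1=46 S2=-4 S3=66 S4=72 blocked=[2]
Op 9: conn=37 S1=46 S2=-4 S3=66 S4=72 blocked=[2]
Op 10: conn=37 S1=63 S2=-4 S3=66 S4=72 blocked=[2]
Op 11: conn=21 S1=63 S2=-4 S3=66 S4=56 blocked=[2]
Op 12: conn=21 S1=63 S2=-4 S3=74 S4=56 blocked=[2]
Op 13: conn=21 S1=63 S2=-4 S3=94 S4=56 blocked=[2]

Answer: S2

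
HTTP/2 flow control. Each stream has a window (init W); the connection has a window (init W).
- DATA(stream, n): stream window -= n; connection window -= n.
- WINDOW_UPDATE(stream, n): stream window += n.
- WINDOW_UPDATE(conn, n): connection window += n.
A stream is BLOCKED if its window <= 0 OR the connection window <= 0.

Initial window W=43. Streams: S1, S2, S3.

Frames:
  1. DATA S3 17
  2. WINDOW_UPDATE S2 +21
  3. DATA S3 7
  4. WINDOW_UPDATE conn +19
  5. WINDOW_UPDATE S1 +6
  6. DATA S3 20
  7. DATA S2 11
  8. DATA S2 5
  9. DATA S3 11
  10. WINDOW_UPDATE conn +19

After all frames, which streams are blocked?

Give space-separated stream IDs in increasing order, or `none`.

Answer: S3

Derivation:
Op 1: conn=26 S1=43 S2=43 S3=26 blocked=[]
Op 2: conn=26 S1=43 S2=64 S3=26 blocked=[]
Op 3: conn=19 S1=43 S2=64 S3=19 blocked=[]
Op 4: conn=38 S1=43 S2=64 S3=19 blocked=[]
Op 5: conn=38 S1=49 S2=64 S3=19 blocked=[]
Op 6: conn=18 S1=49 S2=64 S3=-1 blocked=[3]
Op 7: conn=7 S1=49 S2=53 S3=-1 blocked=[3]
Op 8: conn=2 S1=49 S2=48 S3=-1 blocked=[3]
Op 9: conn=-9 S1=49 S2=48 S3=-12 blocked=[1, 2, 3]
Op 10: conn=10 S1=49 S2=48 S3=-12 blocked=[3]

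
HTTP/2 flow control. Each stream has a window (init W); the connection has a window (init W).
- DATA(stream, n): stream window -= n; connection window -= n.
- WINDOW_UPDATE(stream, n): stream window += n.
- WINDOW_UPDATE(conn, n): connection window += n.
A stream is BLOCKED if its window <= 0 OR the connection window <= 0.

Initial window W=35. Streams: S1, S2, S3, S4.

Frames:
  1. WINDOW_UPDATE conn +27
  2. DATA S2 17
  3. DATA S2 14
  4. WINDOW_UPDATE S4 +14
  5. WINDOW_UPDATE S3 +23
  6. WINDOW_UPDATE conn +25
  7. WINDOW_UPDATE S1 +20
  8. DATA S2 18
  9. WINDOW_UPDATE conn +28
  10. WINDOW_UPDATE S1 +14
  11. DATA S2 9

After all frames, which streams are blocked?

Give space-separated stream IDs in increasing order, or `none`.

Answer: S2

Derivation:
Op 1: conn=62 S1=35 S2=35 S3=35 S4=35 blocked=[]
Op 2: conn=45 S1=35 S2=18 S3=35 S4=35 blocked=[]
Op 3: conn=31 S1=35 S2=4 S3=35 S4=35 blocked=[]
Op 4: conn=31 S1=35 S2=4 S3=35 S4=49 blocked=[]
Op 5: conn=31 S1=35 S2=4 S3=58 S4=49 blocked=[]
Op 6: conn=56 S1=35 S2=4 S3=58 S4=49 blocked=[]
Op 7: conn=56 S1=55 S2=4 S3=58 S4=49 blocked=[]
Op 8: conn=38 S1=55 S2=-14 S3=58 S4=49 blocked=[2]
Op 9: conn=66 S1=55 S2=-14 S3=58 S4=49 blocked=[2]
Op 10: conn=66 S1=69 S2=-14 S3=58 S4=49 blocked=[2]
Op 11: conn=57 S1=69 S2=-23 S3=58 S4=49 blocked=[2]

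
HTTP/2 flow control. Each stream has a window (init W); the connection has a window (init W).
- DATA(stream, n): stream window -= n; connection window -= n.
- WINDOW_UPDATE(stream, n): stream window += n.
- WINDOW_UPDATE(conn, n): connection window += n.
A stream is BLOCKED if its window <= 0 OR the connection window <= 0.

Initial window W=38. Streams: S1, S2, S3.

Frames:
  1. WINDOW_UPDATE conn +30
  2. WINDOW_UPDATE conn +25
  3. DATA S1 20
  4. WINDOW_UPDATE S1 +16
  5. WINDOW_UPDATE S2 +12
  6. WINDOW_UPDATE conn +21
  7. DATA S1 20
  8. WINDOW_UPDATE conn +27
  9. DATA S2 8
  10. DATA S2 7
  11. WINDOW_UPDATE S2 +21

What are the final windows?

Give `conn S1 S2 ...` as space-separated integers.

Op 1: conn=68 S1=38 S2=38 S3=38 blocked=[]
Op 2: conn=93 S1=38 S2=38 S3=38 blocked=[]
Op 3: conn=73 S1=18 S2=38 S3=38 blocked=[]
Op 4: conn=73 S1=34 S2=38 S3=38 blocked=[]
Op 5: conn=73 S1=34 S2=50 S3=38 blocked=[]
Op 6: conn=94 S1=34 S2=50 S3=38 blocked=[]
Op 7: conn=74 S1=14 S2=50 S3=38 blocked=[]
Op 8: conn=101 S1=14 S2=50 S3=38 blocked=[]
Op 9: conn=93 S1=14 S2=42 S3=38 blocked=[]
Op 10: conn=86 S1=14 S2=35 S3=38 blocked=[]
Op 11: conn=86 S1=14 S2=56 S3=38 blocked=[]

Answer: 86 14 56 38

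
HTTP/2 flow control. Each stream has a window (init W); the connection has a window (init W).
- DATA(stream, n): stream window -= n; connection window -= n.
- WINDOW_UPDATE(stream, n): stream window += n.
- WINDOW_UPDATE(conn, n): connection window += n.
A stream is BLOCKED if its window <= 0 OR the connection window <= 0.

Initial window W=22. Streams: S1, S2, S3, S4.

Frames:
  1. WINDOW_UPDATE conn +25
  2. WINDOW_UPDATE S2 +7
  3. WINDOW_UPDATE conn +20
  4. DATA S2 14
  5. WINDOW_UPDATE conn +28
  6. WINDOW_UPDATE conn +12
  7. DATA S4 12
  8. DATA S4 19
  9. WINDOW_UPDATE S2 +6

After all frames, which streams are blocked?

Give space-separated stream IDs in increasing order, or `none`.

Op 1: conn=47 S1=22 S2=22 S3=22 S4=22 blocked=[]
Op 2: conn=47 S1=22 S2=29 S3=22 S4=22 blocked=[]
Op 3: conn=67 S1=22 S2=29 S3=22 S4=22 blocked=[]
Op 4: conn=53 S1=22 S2=15 S3=22 S4=22 blocked=[]
Op 5: conn=81 S1=22 S2=15 S3=22 S4=22 blocked=[]
Op 6: conn=93 S1=22 S2=15 S3=22 S4=22 blocked=[]
Op 7: conn=81 S1=22 S2=15 S3=22 S4=10 blocked=[]
Op 8: conn=62 S1=22 S2=15 S3=22 S4=-9 blocked=[4]
Op 9: conn=62 S1=22 S2=21 S3=22 S4=-9 blocked=[4]

Answer: S4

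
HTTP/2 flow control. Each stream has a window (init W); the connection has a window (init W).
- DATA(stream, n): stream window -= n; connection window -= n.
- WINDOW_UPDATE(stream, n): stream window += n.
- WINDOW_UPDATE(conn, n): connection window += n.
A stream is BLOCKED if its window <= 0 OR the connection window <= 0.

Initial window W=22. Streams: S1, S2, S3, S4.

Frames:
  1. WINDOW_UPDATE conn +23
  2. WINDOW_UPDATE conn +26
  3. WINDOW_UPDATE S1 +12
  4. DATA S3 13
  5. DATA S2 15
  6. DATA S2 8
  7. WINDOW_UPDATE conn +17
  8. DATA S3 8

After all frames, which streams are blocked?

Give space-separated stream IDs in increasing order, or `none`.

Op 1: conn=45 S1=22 S2=22 S3=22 S4=22 blocked=[]
Op 2: conn=71 S1=22 S2=22 S3=22 S4=22 blocked=[]
Op 3: conn=71 S1=34 S2=22 S3=22 S4=22 blocked=[]
Op 4: conn=58 S1=34 S2=22 S3=9 S4=22 blocked=[]
Op 5: conn=43 S1=34 S2=7 S3=9 S4=22 blocked=[]
Op 6: conn=35 S1=34 S2=-1 S3=9 S4=22 blocked=[2]
Op 7: conn=52 S1=34 S2=-1 S3=9 S4=22 blocked=[2]
Op 8: conn=44 S1=34 S2=-1 S3=1 S4=22 blocked=[2]

Answer: S2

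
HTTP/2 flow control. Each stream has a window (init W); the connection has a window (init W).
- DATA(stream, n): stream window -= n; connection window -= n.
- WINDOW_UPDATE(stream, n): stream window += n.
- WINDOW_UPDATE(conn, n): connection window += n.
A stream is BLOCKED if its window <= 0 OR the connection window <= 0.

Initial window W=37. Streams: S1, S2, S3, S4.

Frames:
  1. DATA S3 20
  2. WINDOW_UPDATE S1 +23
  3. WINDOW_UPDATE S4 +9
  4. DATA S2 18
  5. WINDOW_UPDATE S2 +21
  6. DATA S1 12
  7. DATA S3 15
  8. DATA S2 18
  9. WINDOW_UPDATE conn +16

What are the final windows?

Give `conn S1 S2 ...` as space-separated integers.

Op 1: conn=17 S1=37 S2=37 S3=17 S4=37 blocked=[]
Op 2: conn=17 S1=60 S2=37 S3=17 S4=37 blocked=[]
Op 3: conn=17 S1=60 S2=37 S3=17 S4=46 blocked=[]
Op 4: conn=-1 S1=60 S2=19 S3=17 S4=46 blocked=[1, 2, 3, 4]
Op 5: conn=-1 S1=60 S2=40 S3=17 S4=46 blocked=[1, 2, 3, 4]
Op 6: conn=-13 S1=48 S2=40 S3=17 S4=46 blocked=[1, 2, 3, 4]
Op 7: conn=-28 S1=48 S2=40 S3=2 S4=46 blocked=[1, 2, 3, 4]
Op 8: conn=-46 S1=48 S2=22 S3=2 S4=46 blocked=[1, 2, 3, 4]
Op 9: conn=-30 S1=48 S2=22 S3=2 S4=46 blocked=[1, 2, 3, 4]

Answer: -30 48 22 2 46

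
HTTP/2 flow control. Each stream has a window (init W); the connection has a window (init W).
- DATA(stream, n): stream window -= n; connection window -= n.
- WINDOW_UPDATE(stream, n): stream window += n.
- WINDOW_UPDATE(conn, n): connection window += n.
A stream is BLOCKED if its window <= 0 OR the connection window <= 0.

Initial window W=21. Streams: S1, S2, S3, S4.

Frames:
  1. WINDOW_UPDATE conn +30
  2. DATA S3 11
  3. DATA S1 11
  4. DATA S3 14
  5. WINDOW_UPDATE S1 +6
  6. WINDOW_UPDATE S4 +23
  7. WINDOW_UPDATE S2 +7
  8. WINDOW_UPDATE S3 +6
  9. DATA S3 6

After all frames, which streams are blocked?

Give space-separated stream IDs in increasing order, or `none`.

Answer: S3

Derivation:
Op 1: conn=51 S1=21 S2=21 S3=21 S4=21 blocked=[]
Op 2: conn=40 S1=21 S2=21 S3=10 S4=21 blocked=[]
Op 3: conn=29 S1=10 S2=21 S3=10 S4=21 blocked=[]
Op 4: conn=15 S1=10 S2=21 S3=-4 S4=21 blocked=[3]
Op 5: conn=15 S1=16 S2=21 S3=-4 S4=21 blocked=[3]
Op 6: conn=15 S1=16 S2=21 S3=-4 S4=44 blocked=[3]
Op 7: conn=15 S1=16 S2=28 S3=-4 S4=44 blocked=[3]
Op 8: conn=15 S1=16 S2=28 S3=2 S4=44 blocked=[]
Op 9: conn=9 S1=16 S2=28 S3=-4 S4=44 blocked=[3]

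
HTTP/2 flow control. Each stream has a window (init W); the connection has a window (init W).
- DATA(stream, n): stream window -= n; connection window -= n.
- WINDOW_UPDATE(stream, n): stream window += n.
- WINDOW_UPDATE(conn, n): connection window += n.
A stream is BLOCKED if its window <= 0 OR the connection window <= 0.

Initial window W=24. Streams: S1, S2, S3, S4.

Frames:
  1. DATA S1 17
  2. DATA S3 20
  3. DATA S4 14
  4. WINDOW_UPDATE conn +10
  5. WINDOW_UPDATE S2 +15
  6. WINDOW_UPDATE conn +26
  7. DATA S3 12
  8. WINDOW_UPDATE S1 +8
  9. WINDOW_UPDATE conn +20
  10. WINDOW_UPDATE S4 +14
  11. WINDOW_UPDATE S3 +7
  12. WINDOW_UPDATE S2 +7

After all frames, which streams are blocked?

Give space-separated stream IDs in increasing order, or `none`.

Answer: S3

Derivation:
Op 1: conn=7 S1=7 S2=24 S3=24 S4=24 blocked=[]
Op 2: conn=-13 S1=7 S2=24 S3=4 S4=24 blocked=[1, 2, 3, 4]
Op 3: conn=-27 S1=7 S2=24 S3=4 S4=10 blocked=[1, 2, 3, 4]
Op 4: conn=-17 S1=7 S2=24 S3=4 S4=10 blocked=[1, 2, 3, 4]
Op 5: conn=-17 S1=7 S2=39 S3=4 S4=10 blocked=[1, 2, 3, 4]
Op 6: conn=9 S1=7 S2=39 S3=4 S4=10 blocked=[]
Op 7: conn=-3 S1=7 S2=39 S3=-8 S4=10 blocked=[1, 2, 3, 4]
Op 8: conn=-3 S1=15 S2=39 S3=-8 S4=10 blocked=[1, 2, 3, 4]
Op 9: conn=17 S1=15 S2=39 S3=-8 S4=10 blocked=[3]
Op 10: conn=17 S1=15 S2=39 S3=-8 S4=24 blocked=[3]
Op 11: conn=17 S1=15 S2=39 S3=-1 S4=24 blocked=[3]
Op 12: conn=17 S1=15 S2=46 S3=-1 S4=24 blocked=[3]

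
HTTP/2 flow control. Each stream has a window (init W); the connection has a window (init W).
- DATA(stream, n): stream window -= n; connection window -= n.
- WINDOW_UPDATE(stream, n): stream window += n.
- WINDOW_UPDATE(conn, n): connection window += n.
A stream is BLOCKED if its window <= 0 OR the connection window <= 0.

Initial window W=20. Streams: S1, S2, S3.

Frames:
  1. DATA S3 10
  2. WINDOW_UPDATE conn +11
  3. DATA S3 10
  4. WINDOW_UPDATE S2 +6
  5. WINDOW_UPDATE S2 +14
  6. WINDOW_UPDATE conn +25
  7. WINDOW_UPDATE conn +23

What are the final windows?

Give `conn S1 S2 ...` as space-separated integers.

Op 1: conn=10 S1=20 S2=20 S3=10 blocked=[]
Op 2: conn=21 S1=20 S2=20 S3=10 blocked=[]
Op 3: conn=11 S1=20 S2=20 S3=0 blocked=[3]
Op 4: conn=11 S1=20 S2=26 S3=0 blocked=[3]
Op 5: conn=11 S1=20 S2=40 S3=0 blocked=[3]
Op 6: conn=36 S1=20 S2=40 S3=0 blocked=[3]
Op 7: conn=59 S1=20 S2=40 S3=0 blocked=[3]

Answer: 59 20 40 0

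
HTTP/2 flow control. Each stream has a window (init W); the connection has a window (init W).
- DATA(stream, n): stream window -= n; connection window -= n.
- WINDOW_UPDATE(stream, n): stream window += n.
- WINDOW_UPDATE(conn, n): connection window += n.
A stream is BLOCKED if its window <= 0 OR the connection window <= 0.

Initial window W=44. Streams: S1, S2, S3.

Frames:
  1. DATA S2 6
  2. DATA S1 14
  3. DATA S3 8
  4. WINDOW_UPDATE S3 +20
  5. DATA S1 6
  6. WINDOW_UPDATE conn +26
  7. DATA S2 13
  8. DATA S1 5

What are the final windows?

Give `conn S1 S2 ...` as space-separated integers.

Op 1: conn=38 S1=44 S2=38 S3=44 blocked=[]
Op 2: conn=24 S1=30 S2=38 S3=44 blocked=[]
Op 3: conn=16 S1=30 S2=38 S3=36 blocked=[]
Op 4: conn=16 S1=30 S2=38 S3=56 blocked=[]
Op 5: conn=10 S1=24 S2=38 S3=56 blocked=[]
Op 6: conn=36 S1=24 S2=38 S3=56 blocked=[]
Op 7: conn=23 S1=24 S2=25 S3=56 blocked=[]
Op 8: conn=18 S1=19 S2=25 S3=56 blocked=[]

Answer: 18 19 25 56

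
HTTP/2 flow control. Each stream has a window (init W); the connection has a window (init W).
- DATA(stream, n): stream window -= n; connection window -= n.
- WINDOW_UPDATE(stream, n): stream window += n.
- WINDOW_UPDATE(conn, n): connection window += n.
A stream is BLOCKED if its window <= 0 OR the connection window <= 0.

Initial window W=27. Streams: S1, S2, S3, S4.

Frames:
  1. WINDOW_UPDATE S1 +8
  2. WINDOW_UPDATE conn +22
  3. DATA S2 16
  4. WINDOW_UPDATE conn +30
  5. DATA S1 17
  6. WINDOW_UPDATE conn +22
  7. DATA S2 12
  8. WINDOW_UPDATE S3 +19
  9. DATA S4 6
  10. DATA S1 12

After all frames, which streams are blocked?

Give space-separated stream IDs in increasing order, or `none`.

Answer: S2

Derivation:
Op 1: conn=27 S1=35 S2=27 S3=27 S4=27 blocked=[]
Op 2: conn=49 S1=35 S2=27 S3=27 S4=27 blocked=[]
Op 3: conn=33 S1=35 S2=11 S3=27 S4=27 blocked=[]
Op 4: conn=63 S1=35 S2=11 S3=27 S4=27 blocked=[]
Op 5: conn=46 S1=18 S2=11 S3=27 S4=27 blocked=[]
Op 6: conn=68 S1=18 S2=11 S3=27 S4=27 blocked=[]
Op 7: conn=56 S1=18 S2=-1 S3=27 S4=27 blocked=[2]
Op 8: conn=56 S1=18 S2=-1 S3=46 S4=27 blocked=[2]
Op 9: conn=50 S1=18 S2=-1 S3=46 S4=21 blocked=[2]
Op 10: conn=38 S1=6 S2=-1 S3=46 S4=21 blocked=[2]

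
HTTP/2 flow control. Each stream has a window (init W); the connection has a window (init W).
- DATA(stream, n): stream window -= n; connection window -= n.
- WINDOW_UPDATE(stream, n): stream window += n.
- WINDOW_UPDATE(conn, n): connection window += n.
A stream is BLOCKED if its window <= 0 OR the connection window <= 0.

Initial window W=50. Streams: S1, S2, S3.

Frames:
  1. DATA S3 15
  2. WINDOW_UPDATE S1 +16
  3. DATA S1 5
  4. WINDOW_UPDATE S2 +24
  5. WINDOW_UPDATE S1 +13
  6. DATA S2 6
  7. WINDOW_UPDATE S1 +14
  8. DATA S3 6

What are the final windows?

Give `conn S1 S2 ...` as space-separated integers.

Op 1: conn=35 S1=50 S2=50 S3=35 blocked=[]
Op 2: conn=35 S1=66 S2=50 S3=35 blocked=[]
Op 3: conn=30 S1=61 S2=50 S3=35 blocked=[]
Op 4: conn=30 S1=61 S2=74 S3=35 blocked=[]
Op 5: conn=30 S1=74 S2=74 S3=35 blocked=[]
Op 6: conn=24 S1=74 S2=68 S3=35 blocked=[]
Op 7: conn=24 S1=88 S2=68 S3=35 blocked=[]
Op 8: conn=18 S1=88 S2=68 S3=29 blocked=[]

Answer: 18 88 68 29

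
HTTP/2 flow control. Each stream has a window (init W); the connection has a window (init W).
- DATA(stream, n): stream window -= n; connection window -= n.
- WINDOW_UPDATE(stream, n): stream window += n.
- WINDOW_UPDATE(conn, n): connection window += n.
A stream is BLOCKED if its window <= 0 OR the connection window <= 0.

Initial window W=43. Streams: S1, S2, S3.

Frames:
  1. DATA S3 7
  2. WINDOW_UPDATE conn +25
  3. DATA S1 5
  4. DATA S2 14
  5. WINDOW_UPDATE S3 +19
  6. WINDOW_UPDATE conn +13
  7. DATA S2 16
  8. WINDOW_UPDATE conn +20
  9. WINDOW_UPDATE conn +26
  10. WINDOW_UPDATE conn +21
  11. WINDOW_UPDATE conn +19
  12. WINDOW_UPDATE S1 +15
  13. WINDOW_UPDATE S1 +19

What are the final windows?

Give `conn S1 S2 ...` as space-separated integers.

Op 1: conn=36 S1=43 S2=43 S3=36 blocked=[]
Op 2: conn=61 S1=43 S2=43 S3=36 blocked=[]
Op 3: conn=56 S1=38 S2=43 S3=36 blocked=[]
Op 4: conn=42 S1=38 S2=29 S3=36 blocked=[]
Op 5: conn=42 S1=38 S2=29 S3=55 blocked=[]
Op 6: conn=55 S1=38 S2=29 S3=55 blocked=[]
Op 7: conn=39 S1=38 S2=13 S3=55 blocked=[]
Op 8: conn=59 S1=38 S2=13 S3=55 blocked=[]
Op 9: conn=85 S1=38 S2=13 S3=55 blocked=[]
Op 10: conn=106 S1=38 S2=13 S3=55 blocked=[]
Op 11: conn=125 S1=38 S2=13 S3=55 blocked=[]
Op 12: conn=125 S1=53 S2=13 S3=55 blocked=[]
Op 13: conn=125 S1=72 S2=13 S3=55 blocked=[]

Answer: 125 72 13 55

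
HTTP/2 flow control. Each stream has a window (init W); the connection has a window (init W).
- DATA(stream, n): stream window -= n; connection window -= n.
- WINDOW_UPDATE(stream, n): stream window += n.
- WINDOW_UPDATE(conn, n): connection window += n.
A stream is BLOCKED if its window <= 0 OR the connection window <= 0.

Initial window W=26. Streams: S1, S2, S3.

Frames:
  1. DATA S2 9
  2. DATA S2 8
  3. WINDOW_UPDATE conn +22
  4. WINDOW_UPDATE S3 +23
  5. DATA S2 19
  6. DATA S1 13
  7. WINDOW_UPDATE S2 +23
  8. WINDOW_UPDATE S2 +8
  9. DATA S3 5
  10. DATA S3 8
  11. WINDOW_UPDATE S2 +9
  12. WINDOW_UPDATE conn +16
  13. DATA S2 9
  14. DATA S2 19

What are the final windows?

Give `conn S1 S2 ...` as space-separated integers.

Answer: -26 13 2 36

Derivation:
Op 1: conn=17 S1=26 S2=17 S3=26 blocked=[]
Op 2: conn=9 S1=26 S2=9 S3=26 blocked=[]
Op 3: conn=31 S1=26 S2=9 S3=26 blocked=[]
Op 4: conn=31 S1=26 S2=9 S3=49 blocked=[]
Op 5: conn=12 S1=26 S2=-10 S3=49 blocked=[2]
Op 6: conn=-1 S1=13 S2=-10 S3=49 blocked=[1, 2, 3]
Op 7: conn=-1 S1=13 S2=13 S3=49 blocked=[1, 2, 3]
Op 8: conn=-1 S1=13 S2=21 S3=49 blocked=[1, 2, 3]
Op 9: conn=-6 S1=13 S2=21 S3=44 blocked=[1, 2, 3]
Op 10: conn=-14 S1=13 S2=21 S3=36 blocked=[1, 2, 3]
Op 11: conn=-14 S1=13 S2=30 S3=36 blocked=[1, 2, 3]
Op 12: conn=2 S1=13 S2=30 S3=36 blocked=[]
Op 13: conn=-7 S1=13 S2=21 S3=36 blocked=[1, 2, 3]
Op 14: conn=-26 S1=13 S2=2 S3=36 blocked=[1, 2, 3]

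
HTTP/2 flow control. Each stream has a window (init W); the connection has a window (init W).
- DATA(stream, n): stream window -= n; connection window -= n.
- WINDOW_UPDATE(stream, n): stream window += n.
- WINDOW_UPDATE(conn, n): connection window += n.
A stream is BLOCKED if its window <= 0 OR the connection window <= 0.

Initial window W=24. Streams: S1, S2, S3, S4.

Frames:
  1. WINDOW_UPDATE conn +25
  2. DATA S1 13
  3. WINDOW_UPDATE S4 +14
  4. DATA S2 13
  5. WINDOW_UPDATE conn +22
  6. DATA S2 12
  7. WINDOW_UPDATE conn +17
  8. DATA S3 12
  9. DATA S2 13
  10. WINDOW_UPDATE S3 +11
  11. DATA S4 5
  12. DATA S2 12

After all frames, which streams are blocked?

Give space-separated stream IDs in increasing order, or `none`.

Answer: S2

Derivation:
Op 1: conn=49 S1=24 S2=24 S3=24 S4=24 blocked=[]
Op 2: conn=36 S1=11 S2=24 S3=24 S4=24 blocked=[]
Op 3: conn=36 S1=11 S2=24 S3=24 S4=38 blocked=[]
Op 4: conn=23 S1=11 S2=11 S3=24 S4=38 blocked=[]
Op 5: conn=45 S1=11 S2=11 S3=24 S4=38 blocked=[]
Op 6: conn=33 S1=11 S2=-1 S3=24 S4=38 blocked=[2]
Op 7: conn=50 S1=11 S2=-1 S3=24 S4=38 blocked=[2]
Op 8: conn=38 S1=11 S2=-1 S3=12 S4=38 blocked=[2]
Op 9: conn=25 S1=11 S2=-14 S3=12 S4=38 blocked=[2]
Op 10: conn=25 S1=11 S2=-14 S3=23 S4=38 blocked=[2]
Op 11: conn=20 S1=11 S2=-14 S3=23 S4=33 blocked=[2]
Op 12: conn=8 S1=11 S2=-26 S3=23 S4=33 blocked=[2]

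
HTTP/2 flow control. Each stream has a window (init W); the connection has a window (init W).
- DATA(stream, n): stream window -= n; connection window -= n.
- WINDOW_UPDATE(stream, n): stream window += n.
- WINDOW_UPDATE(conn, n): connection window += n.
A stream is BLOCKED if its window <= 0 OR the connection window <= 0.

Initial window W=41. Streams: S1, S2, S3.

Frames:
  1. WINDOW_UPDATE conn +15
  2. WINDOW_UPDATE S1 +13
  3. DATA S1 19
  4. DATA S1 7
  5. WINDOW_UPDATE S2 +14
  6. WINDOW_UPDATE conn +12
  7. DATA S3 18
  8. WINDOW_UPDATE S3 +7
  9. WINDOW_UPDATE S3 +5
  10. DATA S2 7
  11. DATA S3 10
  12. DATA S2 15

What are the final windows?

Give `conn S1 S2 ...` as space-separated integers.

Answer: -8 28 33 25

Derivation:
Op 1: conn=56 S1=41 S2=41 S3=41 blocked=[]
Op 2: conn=56 S1=54 S2=41 S3=41 blocked=[]
Op 3: conn=37 S1=35 S2=41 S3=41 blocked=[]
Op 4: conn=30 S1=28 S2=41 S3=41 blocked=[]
Op 5: conn=30 S1=28 S2=55 S3=41 blocked=[]
Op 6: conn=42 S1=28 S2=55 S3=41 blocked=[]
Op 7: conn=24 S1=28 S2=55 S3=23 blocked=[]
Op 8: conn=24 S1=28 S2=55 S3=30 blocked=[]
Op 9: conn=24 S1=28 S2=55 S3=35 blocked=[]
Op 10: conn=17 S1=28 S2=48 S3=35 blocked=[]
Op 11: conn=7 S1=28 S2=48 S3=25 blocked=[]
Op 12: conn=-8 S1=28 S2=33 S3=25 blocked=[1, 2, 3]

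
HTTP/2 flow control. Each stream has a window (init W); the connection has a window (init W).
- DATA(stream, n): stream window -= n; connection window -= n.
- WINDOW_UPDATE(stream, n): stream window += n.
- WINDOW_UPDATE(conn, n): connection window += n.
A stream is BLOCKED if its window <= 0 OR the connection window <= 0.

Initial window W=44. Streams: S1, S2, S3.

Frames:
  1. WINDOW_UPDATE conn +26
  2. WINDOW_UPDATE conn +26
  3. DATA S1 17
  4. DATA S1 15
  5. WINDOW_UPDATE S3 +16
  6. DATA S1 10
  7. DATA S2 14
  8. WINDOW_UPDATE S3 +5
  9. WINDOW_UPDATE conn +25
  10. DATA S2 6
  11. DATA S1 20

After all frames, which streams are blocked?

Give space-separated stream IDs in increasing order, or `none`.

Answer: S1

Derivation:
Op 1: conn=70 S1=44 S2=44 S3=44 blocked=[]
Op 2: conn=96 S1=44 S2=44 S3=44 blocked=[]
Op 3: conn=79 S1=27 S2=44 S3=44 blocked=[]
Op 4: conn=64 S1=12 S2=44 S3=44 blocked=[]
Op 5: conn=64 S1=12 S2=44 S3=60 blocked=[]
Op 6: conn=54 S1=2 S2=44 S3=60 blocked=[]
Op 7: conn=40 S1=2 S2=30 S3=60 blocked=[]
Op 8: conn=40 S1=2 S2=30 S3=65 blocked=[]
Op 9: conn=65 S1=2 S2=30 S3=65 blocked=[]
Op 10: conn=59 S1=2 S2=24 S3=65 blocked=[]
Op 11: conn=39 S1=-18 S2=24 S3=65 blocked=[1]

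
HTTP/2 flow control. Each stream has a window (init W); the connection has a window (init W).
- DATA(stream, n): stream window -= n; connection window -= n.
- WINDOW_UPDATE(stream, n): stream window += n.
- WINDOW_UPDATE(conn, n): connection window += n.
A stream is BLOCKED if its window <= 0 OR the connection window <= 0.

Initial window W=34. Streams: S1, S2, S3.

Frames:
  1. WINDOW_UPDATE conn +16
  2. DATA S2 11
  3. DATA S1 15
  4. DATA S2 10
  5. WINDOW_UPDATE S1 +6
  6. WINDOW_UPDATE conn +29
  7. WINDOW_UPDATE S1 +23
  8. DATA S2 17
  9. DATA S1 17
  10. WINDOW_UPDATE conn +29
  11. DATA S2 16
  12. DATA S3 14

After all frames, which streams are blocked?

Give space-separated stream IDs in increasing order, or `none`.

Op 1: conn=50 S1=34 S2=34 S3=34 blocked=[]
Op 2: conn=39 S1=34 S2=23 S3=34 blocked=[]
Op 3: conn=24 S1=19 S2=23 S3=34 blocked=[]
Op 4: conn=14 S1=19 S2=13 S3=34 blocked=[]
Op 5: conn=14 S1=25 S2=13 S3=34 blocked=[]
Op 6: conn=43 S1=25 S2=13 S3=34 blocked=[]
Op 7: conn=43 S1=48 S2=13 S3=34 blocked=[]
Op 8: conn=26 S1=48 S2=-4 S3=34 blocked=[2]
Op 9: conn=9 S1=31 S2=-4 S3=34 blocked=[2]
Op 10: conn=38 S1=31 S2=-4 S3=34 blocked=[2]
Op 11: conn=22 S1=31 S2=-20 S3=34 blocked=[2]
Op 12: conn=8 S1=31 S2=-20 S3=20 blocked=[2]

Answer: S2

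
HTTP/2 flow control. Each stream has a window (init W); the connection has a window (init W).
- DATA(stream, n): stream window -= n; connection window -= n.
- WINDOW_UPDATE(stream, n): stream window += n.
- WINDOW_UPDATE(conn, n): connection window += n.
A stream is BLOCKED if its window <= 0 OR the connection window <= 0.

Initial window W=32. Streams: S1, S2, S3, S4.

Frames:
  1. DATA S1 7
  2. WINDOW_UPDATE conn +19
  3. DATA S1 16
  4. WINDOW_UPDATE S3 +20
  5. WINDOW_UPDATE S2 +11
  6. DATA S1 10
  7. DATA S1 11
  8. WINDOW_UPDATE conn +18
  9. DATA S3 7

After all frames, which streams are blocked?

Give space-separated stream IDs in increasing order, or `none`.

Op 1: conn=25 S1=25 S2=32 S3=32 S4=32 blocked=[]
Op 2: conn=44 S1=25 S2=32 S3=32 S4=32 blocked=[]
Op 3: conn=28 S1=9 S2=32 S3=32 S4=32 blocked=[]
Op 4: conn=28 S1=9 S2=32 S3=52 S4=32 blocked=[]
Op 5: conn=28 S1=9 S2=43 S3=52 S4=32 blocked=[]
Op 6: conn=18 S1=-1 S2=43 S3=52 S4=32 blocked=[1]
Op 7: conn=7 S1=-12 S2=43 S3=52 S4=32 blocked=[1]
Op 8: conn=25 S1=-12 S2=43 S3=52 S4=32 blocked=[1]
Op 9: conn=18 S1=-12 S2=43 S3=45 S4=32 blocked=[1]

Answer: S1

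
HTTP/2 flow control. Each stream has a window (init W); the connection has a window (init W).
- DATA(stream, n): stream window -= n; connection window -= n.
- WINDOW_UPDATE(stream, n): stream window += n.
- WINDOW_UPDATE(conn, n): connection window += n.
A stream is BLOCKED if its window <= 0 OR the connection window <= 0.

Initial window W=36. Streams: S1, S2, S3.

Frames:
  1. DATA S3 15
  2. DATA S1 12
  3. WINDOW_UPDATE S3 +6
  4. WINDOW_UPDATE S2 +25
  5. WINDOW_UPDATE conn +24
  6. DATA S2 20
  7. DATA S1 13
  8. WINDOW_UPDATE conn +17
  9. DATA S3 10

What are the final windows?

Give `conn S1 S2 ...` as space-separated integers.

Op 1: conn=21 S1=36 S2=36 S3=21 blocked=[]
Op 2: conn=9 S1=24 S2=36 S3=21 blocked=[]
Op 3: conn=9 S1=24 S2=36 S3=27 blocked=[]
Op 4: conn=9 S1=24 S2=61 S3=27 blocked=[]
Op 5: conn=33 S1=24 S2=61 S3=27 blocked=[]
Op 6: conn=13 S1=24 S2=41 S3=27 blocked=[]
Op 7: conn=0 S1=11 S2=41 S3=27 blocked=[1, 2, 3]
Op 8: conn=17 S1=11 S2=41 S3=27 blocked=[]
Op 9: conn=7 S1=11 S2=41 S3=17 blocked=[]

Answer: 7 11 41 17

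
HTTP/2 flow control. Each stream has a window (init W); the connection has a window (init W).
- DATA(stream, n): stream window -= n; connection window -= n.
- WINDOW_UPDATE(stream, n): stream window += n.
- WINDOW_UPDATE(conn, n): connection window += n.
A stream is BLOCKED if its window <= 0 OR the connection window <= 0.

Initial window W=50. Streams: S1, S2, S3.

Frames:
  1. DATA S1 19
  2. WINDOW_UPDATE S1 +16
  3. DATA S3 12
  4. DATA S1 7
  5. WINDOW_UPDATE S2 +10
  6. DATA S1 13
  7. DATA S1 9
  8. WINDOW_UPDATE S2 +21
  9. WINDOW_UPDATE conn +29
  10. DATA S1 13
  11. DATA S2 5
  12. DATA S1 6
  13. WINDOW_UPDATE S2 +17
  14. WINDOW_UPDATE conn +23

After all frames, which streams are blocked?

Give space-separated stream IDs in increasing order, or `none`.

Answer: S1

Derivation:
Op 1: conn=31 S1=31 S2=50 S3=50 blocked=[]
Op 2: conn=31 S1=47 S2=50 S3=50 blocked=[]
Op 3: conn=19 S1=47 S2=50 S3=38 blocked=[]
Op 4: conn=12 S1=40 S2=50 S3=38 blocked=[]
Op 5: conn=12 S1=40 S2=60 S3=38 blocked=[]
Op 6: conn=-1 S1=27 S2=60 S3=38 blocked=[1, 2, 3]
Op 7: conn=-10 S1=18 S2=60 S3=38 blocked=[1, 2, 3]
Op 8: conn=-10 S1=18 S2=81 S3=38 blocked=[1, 2, 3]
Op 9: conn=19 S1=18 S2=81 S3=38 blocked=[]
Op 10: conn=6 S1=5 S2=81 S3=38 blocked=[]
Op 11: conn=1 S1=5 S2=76 S3=38 blocked=[]
Op 12: conn=-5 S1=-1 S2=76 S3=38 blocked=[1, 2, 3]
Op 13: conn=-5 S1=-1 S2=93 S3=38 blocked=[1, 2, 3]
Op 14: conn=18 S1=-1 S2=93 S3=38 blocked=[1]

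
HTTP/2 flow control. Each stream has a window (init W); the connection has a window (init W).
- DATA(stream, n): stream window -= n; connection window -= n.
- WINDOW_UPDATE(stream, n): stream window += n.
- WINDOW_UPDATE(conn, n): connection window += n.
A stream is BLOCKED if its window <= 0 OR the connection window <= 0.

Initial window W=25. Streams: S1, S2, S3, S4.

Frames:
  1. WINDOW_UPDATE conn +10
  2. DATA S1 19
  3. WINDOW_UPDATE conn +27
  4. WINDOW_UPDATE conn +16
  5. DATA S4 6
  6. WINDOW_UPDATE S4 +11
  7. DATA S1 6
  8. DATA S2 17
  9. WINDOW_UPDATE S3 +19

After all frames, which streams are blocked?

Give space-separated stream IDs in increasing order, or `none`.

Op 1: conn=35 S1=25 S2=25 S3=25 S4=25 blocked=[]
Op 2: conn=16 S1=6 S2=25 S3=25 S4=25 blocked=[]
Op 3: conn=43 S1=6 S2=25 S3=25 S4=25 blocked=[]
Op 4: conn=59 S1=6 S2=25 S3=25 S4=25 blocked=[]
Op 5: conn=53 S1=6 S2=25 S3=25 S4=19 blocked=[]
Op 6: conn=53 S1=6 S2=25 S3=25 S4=30 blocked=[]
Op 7: conn=47 S1=0 S2=25 S3=25 S4=30 blocked=[1]
Op 8: conn=30 S1=0 S2=8 S3=25 S4=30 blocked=[1]
Op 9: conn=30 S1=0 S2=8 S3=44 S4=30 blocked=[1]

Answer: S1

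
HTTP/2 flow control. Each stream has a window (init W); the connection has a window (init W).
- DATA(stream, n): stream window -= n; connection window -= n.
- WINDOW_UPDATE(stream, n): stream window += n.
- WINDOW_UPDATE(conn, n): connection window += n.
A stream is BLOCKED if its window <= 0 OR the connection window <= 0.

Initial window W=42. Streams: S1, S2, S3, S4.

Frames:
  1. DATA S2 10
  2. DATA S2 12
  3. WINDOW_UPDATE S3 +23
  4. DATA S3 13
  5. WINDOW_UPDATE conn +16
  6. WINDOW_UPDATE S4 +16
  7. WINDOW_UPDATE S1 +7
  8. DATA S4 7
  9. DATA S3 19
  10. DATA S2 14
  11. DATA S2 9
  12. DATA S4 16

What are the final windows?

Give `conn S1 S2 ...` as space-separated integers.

Op 1: conn=32 S1=42 S2=32 S3=42 S4=42 blocked=[]
Op 2: conn=20 S1=42 S2=20 S3=42 S4=42 blocked=[]
Op 3: conn=20 S1=42 S2=20 S3=65 S4=42 blocked=[]
Op 4: conn=7 S1=42 S2=20 S3=52 S4=42 blocked=[]
Op 5: conn=23 S1=42 S2=20 S3=52 S4=42 blocked=[]
Op 6: conn=23 S1=42 S2=20 S3=52 S4=58 blocked=[]
Op 7: conn=23 S1=49 S2=20 S3=52 S4=58 blocked=[]
Op 8: conn=16 S1=49 S2=20 S3=52 S4=51 blocked=[]
Op 9: conn=-3 S1=49 S2=20 S3=33 S4=51 blocked=[1, 2, 3, 4]
Op 10: conn=-17 S1=49 S2=6 S3=33 S4=51 blocked=[1, 2, 3, 4]
Op 11: conn=-26 S1=49 S2=-3 S3=33 S4=51 blocked=[1, 2, 3, 4]
Op 12: conn=-42 S1=49 S2=-3 S3=33 S4=35 blocked=[1, 2, 3, 4]

Answer: -42 49 -3 33 35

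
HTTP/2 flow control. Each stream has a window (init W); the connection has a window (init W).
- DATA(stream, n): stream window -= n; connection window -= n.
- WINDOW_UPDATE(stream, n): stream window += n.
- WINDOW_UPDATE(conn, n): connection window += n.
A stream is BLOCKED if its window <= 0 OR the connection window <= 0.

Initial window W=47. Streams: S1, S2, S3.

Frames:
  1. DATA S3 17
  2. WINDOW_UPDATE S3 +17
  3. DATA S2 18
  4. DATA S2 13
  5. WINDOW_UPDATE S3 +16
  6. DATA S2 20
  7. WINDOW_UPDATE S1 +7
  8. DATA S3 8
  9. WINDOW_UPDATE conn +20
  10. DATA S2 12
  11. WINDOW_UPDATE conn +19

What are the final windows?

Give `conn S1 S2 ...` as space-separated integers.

Answer: -2 54 -16 55

Derivation:
Op 1: conn=30 S1=47 S2=47 S3=30 blocked=[]
Op 2: conn=30 S1=47 S2=47 S3=47 blocked=[]
Op 3: conn=12 S1=47 S2=29 S3=47 blocked=[]
Op 4: conn=-1 S1=47 S2=16 S3=47 blocked=[1, 2, 3]
Op 5: conn=-1 S1=47 S2=16 S3=63 blocked=[1, 2, 3]
Op 6: conn=-21 S1=47 S2=-4 S3=63 blocked=[1, 2, 3]
Op 7: conn=-21 S1=54 S2=-4 S3=63 blocked=[1, 2, 3]
Op 8: conn=-29 S1=54 S2=-4 S3=55 blocked=[1, 2, 3]
Op 9: conn=-9 S1=54 S2=-4 S3=55 blocked=[1, 2, 3]
Op 10: conn=-21 S1=54 S2=-16 S3=55 blocked=[1, 2, 3]
Op 11: conn=-2 S1=54 S2=-16 S3=55 blocked=[1, 2, 3]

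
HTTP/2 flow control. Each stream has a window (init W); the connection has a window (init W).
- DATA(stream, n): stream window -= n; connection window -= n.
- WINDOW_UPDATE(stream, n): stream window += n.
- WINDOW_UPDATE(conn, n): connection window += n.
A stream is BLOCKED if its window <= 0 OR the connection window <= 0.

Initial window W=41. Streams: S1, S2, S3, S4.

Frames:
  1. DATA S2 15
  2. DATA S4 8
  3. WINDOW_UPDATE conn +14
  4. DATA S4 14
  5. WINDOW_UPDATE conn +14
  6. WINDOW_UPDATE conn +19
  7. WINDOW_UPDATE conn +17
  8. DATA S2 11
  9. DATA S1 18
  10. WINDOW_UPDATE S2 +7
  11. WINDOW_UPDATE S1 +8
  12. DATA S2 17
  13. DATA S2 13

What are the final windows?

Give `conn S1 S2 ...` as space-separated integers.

Answer: 9 31 -8 41 19

Derivation:
Op 1: conn=26 S1=41 S2=26 S3=41 S4=41 blocked=[]
Op 2: conn=18 S1=41 S2=26 S3=41 S4=33 blocked=[]
Op 3: conn=32 S1=41 S2=26 S3=41 S4=33 blocked=[]
Op 4: conn=18 S1=41 S2=26 S3=41 S4=19 blocked=[]
Op 5: conn=32 S1=41 S2=26 S3=41 S4=19 blocked=[]
Op 6: conn=51 S1=41 S2=26 S3=41 S4=19 blocked=[]
Op 7: conn=68 S1=41 S2=26 S3=41 S4=19 blocked=[]
Op 8: conn=57 S1=41 S2=15 S3=41 S4=19 blocked=[]
Op 9: conn=39 S1=23 S2=15 S3=41 S4=19 blocked=[]
Op 10: conn=39 S1=23 S2=22 S3=41 S4=19 blocked=[]
Op 11: conn=39 S1=31 S2=22 S3=41 S4=19 blocked=[]
Op 12: conn=22 S1=31 S2=5 S3=41 S4=19 blocked=[]
Op 13: conn=9 S1=31 S2=-8 S3=41 S4=19 blocked=[2]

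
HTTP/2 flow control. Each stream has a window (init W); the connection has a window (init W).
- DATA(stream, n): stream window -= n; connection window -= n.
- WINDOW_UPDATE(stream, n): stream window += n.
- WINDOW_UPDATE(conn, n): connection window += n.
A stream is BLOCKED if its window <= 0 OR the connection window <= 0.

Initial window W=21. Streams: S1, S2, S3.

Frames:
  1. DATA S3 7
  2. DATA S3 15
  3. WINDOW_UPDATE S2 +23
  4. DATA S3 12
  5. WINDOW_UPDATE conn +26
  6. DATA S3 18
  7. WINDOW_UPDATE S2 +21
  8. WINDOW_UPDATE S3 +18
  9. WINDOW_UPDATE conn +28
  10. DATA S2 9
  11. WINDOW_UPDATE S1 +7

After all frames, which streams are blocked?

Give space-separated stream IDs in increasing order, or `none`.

Op 1: conn=14 S1=21 S2=21 S3=14 blocked=[]
Op 2: conn=-1 S1=21 S2=21 S3=-1 blocked=[1, 2, 3]
Op 3: conn=-1 S1=21 S2=44 S3=-1 blocked=[1, 2, 3]
Op 4: conn=-13 S1=21 S2=44 S3=-13 blocked=[1, 2, 3]
Op 5: conn=13 S1=21 S2=44 S3=-13 blocked=[3]
Op 6: conn=-5 S1=21 S2=44 S3=-31 blocked=[1, 2, 3]
Op 7: conn=-5 S1=21 S2=65 S3=-31 blocked=[1, 2, 3]
Op 8: conn=-5 S1=21 S2=65 S3=-13 blocked=[1, 2, 3]
Op 9: conn=23 S1=21 S2=65 S3=-13 blocked=[3]
Op 10: conn=14 S1=21 S2=56 S3=-13 blocked=[3]
Op 11: conn=14 S1=28 S2=56 S3=-13 blocked=[3]

Answer: S3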